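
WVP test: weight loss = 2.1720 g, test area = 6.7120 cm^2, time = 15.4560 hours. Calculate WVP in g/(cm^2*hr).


Formula: WVP = loss / (area * time)
Substituting: WVP = 2.1720 / (6.7120 * 15.4560)
Result: 0.0209368 g/(cm^2*hr)


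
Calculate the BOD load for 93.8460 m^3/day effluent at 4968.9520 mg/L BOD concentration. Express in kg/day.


Formula: BOD_load = volume * conc / 1000
Substituting: BOD_load = 93.8460 * 4968.9520 / 1000
Result: 466.3163 kg/day


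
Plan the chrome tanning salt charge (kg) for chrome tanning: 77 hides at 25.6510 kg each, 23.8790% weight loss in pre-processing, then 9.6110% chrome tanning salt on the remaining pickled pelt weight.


Total_raw = N * avg_wt = 77 * 25.6510 = 1975.1270 kg
Substrate = Total_raw * (1 - loss/100) = 1975.1270 * (1 - 23.8790/100) = 1503.4864 kg
Chrome = Substrate * pct / 100 = 1503.4864 * 9.6110 / 100 = 144.5001 kg


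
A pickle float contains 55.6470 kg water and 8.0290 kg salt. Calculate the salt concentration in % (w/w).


Formula: Conc = salt / (water + salt) * 100
Substituting: Conc = 8.0290 / (55.6470 + 8.0290) * 100
Result: 12.6091 %


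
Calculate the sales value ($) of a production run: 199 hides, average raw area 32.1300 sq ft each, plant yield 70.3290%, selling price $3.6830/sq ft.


Raw_total = N * avg_area = 199 * 32.1300 = 6393.8700 sq ft
Finished = Raw_total * yield / 100 = 6393.8700 * 70.3290 / 100 = 4496.7448 sq ft
Value = Finished * price = 4496.7448 * 3.6830 = 16561.5112 $


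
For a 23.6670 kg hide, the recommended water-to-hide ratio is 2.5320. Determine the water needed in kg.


Formula: Water = hide_weight * ratio
Substituting: Water = 23.6670 * 2.5320
Result: 59.9248 kg


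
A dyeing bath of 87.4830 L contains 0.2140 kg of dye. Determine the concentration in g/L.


Formula: Conc = dye_mass(kg) / volume(L) * 1000
Substituting: Conc = 0.2140 / 87.4830 * 1000
Result: 2.4462 g/L


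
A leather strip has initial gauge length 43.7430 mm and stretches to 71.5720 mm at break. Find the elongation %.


Formula: Elongation = (Lf - L0) / L0 * 100
Substituting: Elongation = (71.5720 - 43.7430) / 43.7430 * 100
Result: 63.6193 %


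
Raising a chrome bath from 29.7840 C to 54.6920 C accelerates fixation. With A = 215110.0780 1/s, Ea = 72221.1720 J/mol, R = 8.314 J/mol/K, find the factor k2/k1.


T1 = 29.7840 + 273.15 = 302.9340 K; T2 = 54.6920 + 273.15 = 327.8420 K
k1 = A * exp(-Ea/(R*T1)) = 215110.0780 * exp(-72221.1720/(8.314*302.9340)) = 7.5714e-08 1/s
k2 = A * exp(-Ea/(R*T2)) = 215110.0780 * exp(-72221.1720/(8.314*327.8420)) = 6.6887e-07 1/s
k2/k1 = 6.6887e-07 / 7.5714e-08 = 8.8341


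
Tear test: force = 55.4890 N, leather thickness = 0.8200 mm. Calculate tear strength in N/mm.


Formula: Tear strength = force / thickness
Substituting: Tear strength = 55.4890 / 0.8200
Result: 67.6695 N/mm


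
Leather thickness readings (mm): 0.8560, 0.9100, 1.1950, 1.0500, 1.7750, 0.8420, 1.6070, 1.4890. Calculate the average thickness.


Formula: Average = sum / n
Substituting: Average = 9.7240 / 8
Result: 1.2155 mm


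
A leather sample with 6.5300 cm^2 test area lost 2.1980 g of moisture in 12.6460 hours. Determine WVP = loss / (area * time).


Formula: WVP = loss / (area * time)
Substituting: WVP = 2.1980 / (6.5300 * 12.6460)
Result: 0.0266171 g/(cm^2*hr)


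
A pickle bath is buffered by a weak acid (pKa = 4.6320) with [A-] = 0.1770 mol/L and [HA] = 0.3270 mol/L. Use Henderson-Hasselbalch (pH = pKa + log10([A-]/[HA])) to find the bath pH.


ratio = [A-] / [HA] = 0.1770 / 0.3270 = 0.5413
log10(ratio) = -0.2666
pH = pKa + log10(ratio) = 4.6320 - 0.2666 = 4.3654


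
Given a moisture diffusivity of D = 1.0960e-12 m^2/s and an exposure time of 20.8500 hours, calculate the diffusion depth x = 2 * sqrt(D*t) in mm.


t = 20.8500 hr * 3600 = 75060.0000 s
D * t = 1.0960e-12 * 75060.0000 = 8.2266e-08
x = 2 * sqrt(D*t) = 2 * sqrt(8.2266e-08) = 5.7364e-04 m = 0.5736 mm


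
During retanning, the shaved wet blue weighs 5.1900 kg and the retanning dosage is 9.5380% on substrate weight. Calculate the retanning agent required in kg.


Formula: Retan = substrate * pct / 100
Substituting: Retan = 5.1900 * 9.5380 / 100
Result: 0.4950 kg


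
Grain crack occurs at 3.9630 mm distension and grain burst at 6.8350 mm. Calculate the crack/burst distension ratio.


Formula: Ratio = crack / burst
Substituting: Ratio = 3.9630 / 6.8350
Result: 0.5798


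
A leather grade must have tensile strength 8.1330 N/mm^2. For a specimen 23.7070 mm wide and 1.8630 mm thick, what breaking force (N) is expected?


Formula: F = TS * w * t
Substituting: F = 8.1330 * 23.7070 * 1.8630
Result: 359.2032 N


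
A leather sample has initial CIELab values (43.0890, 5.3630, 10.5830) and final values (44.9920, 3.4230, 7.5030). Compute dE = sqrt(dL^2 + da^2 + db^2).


dL = 1.9030, da = -1.9400, db = -3.0800
dE = sqrt(1.9030^2 + (-1.9400)^2 + (-3.0800)^2) = 4.1075


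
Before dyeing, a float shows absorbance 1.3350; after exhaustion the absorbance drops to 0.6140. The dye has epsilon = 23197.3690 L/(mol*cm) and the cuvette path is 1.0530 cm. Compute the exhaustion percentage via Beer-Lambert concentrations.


c_initial = A_i / (epsilon * l) = 1.3350 / (23197.3690 * 1.0530) = 5.4653e-05 mol/L
c_final = A_f / (epsilon * l) = 0.6140 / (23197.3690 * 1.0530) = 2.5136e-05 mol/L
Exhaustion = (c_initial - c_final) / c_initial * 100 = (5.4653e-05 - 2.5136e-05) / 5.4653e-05 * 100 = 54.0075 %


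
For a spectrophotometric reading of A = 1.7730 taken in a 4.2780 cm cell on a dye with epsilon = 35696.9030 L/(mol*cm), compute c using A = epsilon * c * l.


Formula: c = A / (epsilon * l)
Substituting: c = 1.7730 / (35696.9030 * 4.2780)
Result: 1.1610e-05 mol/L


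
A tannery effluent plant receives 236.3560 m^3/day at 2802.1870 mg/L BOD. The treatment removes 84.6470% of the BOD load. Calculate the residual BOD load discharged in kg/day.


Load_in = volume * conc / 1000 = 236.3560 * 2802.1870 / 1000 = 662.3137 kg/day
Removed = Load_in * eff / 100 = 662.3137 * 84.6470 / 100 = 560.6287 kg/day
Load_out = Load_in - Removed = 662.3137 - 560.6287 = 101.6850 kg/day


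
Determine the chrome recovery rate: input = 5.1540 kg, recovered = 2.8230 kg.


Formula: Recovery = recovered / input * 100
Substituting: Recovery = 2.8230 / 5.1540 * 100
Result: 54.7730 %


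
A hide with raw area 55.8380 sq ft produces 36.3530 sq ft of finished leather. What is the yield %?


Formula: Yield = finished / raw * 100
Substituting: Yield = 36.3530 / 55.8380 * 100
Result: 65.1044 %


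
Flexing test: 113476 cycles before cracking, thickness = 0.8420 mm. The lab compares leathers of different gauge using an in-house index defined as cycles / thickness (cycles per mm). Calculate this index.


Formula: Index = cycles / thickness
Substituting: Index = 113476 / 0.8420
Result: 134769.5962 cycles/mm


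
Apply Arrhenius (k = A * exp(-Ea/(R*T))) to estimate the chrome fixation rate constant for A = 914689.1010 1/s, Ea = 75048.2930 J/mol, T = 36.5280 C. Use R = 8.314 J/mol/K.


T_K = T_C + 273.15 = 36.5280 + 273.15 = 309.6780 K
exponent = -Ea / (R * T_K) = -75048.2930 / (8.314 * 309.6780) = -29.1488
k = A * exp(exponent) = 914689.1010 * exp(-29.1488) = 2.0050e-07 1/s


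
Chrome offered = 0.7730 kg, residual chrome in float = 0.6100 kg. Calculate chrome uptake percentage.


Formula: Uptake = (offered - residual) / offered * 100
Substituting: Uptake = (0.7730 - 0.6100) / 0.7730 * 100
Result: 21.0867 %


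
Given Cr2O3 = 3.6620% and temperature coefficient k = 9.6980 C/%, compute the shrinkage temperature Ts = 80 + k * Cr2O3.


Formula: Ts = 80 + k * Cr2O3
Substituting: Ts = 80 + 9.6980 * 3.6620
Result: 115.5141 C


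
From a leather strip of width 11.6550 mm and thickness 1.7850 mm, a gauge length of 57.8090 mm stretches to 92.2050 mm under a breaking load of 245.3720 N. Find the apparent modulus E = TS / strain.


TS = F / (w * t) = 245.3720 / (11.6550 * 1.7850) = 11.7944 N/mm^2
strain = (Lf - L0) / L0 = (92.2050 - 57.8090) / 57.8090 = 0.5950
E = TS / strain = 11.7944 / 0.5950 = 19.8227 N/mm^2


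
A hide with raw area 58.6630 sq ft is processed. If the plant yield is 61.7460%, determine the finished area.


Formula: finished = raw * yield / 100
Substituting: finished = 58.6630 * 61.7460 / 100
Result: 36.2221 sq ft


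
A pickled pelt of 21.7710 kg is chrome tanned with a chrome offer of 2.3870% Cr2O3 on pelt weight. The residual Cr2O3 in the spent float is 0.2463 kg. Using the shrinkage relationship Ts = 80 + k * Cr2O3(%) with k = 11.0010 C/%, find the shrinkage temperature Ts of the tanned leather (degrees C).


Offered = pelt * offer_pct / 100 = 21.7710 * 2.3870 / 100 = 0.5197 kg
Uptake = offered - residual = 0.5197 - 0.2463 = 0.2734 kg
Cr2O3% on pelt = uptake / pelt * 100 = 0.2734 / 21.7710 * 100 = 1.2557 %
Ts = 80 + k * Cr2O3% = 80 + 11.0010 * 1.2557 = 93.8137 C


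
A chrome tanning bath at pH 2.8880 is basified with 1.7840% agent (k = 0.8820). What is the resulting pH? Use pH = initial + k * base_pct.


Formula: pH_final = pH_initial + k * base_pct
Substituting: pH_final = 2.8880 + 0.8820 * 1.7840
Result: 4.4615


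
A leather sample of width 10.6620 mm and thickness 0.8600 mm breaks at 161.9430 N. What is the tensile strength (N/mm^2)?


Formula: TS = force / (width * thickness)
Substituting: TS = 161.9430 / (10.6620 * 0.8600)
Result: 17.6614 N/mm^2


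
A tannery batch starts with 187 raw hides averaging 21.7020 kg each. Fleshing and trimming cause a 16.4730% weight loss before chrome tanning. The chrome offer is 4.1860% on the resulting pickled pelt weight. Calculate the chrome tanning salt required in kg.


Total_raw = N * avg_wt = 187 * 21.7020 = 4058.2740 kg
Substrate = Total_raw * (1 - loss/100) = 4058.2740 * (1 - 16.4730/100) = 3389.7545 kg
Chrome = Substrate * pct / 100 = 3389.7545 * 4.1860 / 100 = 141.8951 kg


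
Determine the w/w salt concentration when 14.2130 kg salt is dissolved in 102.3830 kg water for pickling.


Formula: Conc = salt / (water + salt) * 100
Substituting: Conc = 14.2130 / (102.3830 + 14.2130) * 100
Result: 12.1900 %


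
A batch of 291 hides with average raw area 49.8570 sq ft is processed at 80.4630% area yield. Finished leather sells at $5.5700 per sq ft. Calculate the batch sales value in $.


Raw_total = N * avg_area = 291 * 49.8570 = 14508.3870 sq ft
Finished = Raw_total * yield / 100 = 14508.3870 * 80.4630 / 100 = 11673.8834 sq ft
Value = Finished * price = 11673.8834 * 5.5700 = 65023.5307 $


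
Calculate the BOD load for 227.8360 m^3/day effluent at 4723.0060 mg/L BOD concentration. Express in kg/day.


Formula: BOD_load = volume * conc / 1000
Substituting: BOD_load = 227.8360 * 4723.0060 / 1000
Result: 1076.0708 kg/day


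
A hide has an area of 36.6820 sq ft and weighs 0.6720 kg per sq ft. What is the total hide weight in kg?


Formula: Weight = area * weight_per_sqft
Substituting: Weight = 36.6820 * 0.6720
Result: 24.6503 kg


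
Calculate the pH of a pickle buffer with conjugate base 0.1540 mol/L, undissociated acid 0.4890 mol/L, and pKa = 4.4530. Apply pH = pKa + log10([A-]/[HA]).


ratio = [A-] / [HA] = 0.1540 / 0.4890 = 0.3149
log10(ratio) = -0.5018
pH = pKa + log10(ratio) = 4.4530 - 0.5018 = 3.9512


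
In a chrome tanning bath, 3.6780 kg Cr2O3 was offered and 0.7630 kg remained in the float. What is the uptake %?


Formula: Uptake = (offered - residual) / offered * 100
Substituting: Uptake = (3.6780 - 0.7630) / 3.6780 * 100
Result: 79.2550 %


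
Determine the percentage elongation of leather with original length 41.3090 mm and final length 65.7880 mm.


Formula: Elongation = (Lf - L0) / L0 * 100
Substituting: Elongation = (65.7880 - 41.3090) / 41.3090 * 100
Result: 59.2583 %


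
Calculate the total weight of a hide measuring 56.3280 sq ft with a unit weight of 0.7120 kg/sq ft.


Formula: Weight = area * weight_per_sqft
Substituting: Weight = 56.3280 * 0.7120
Result: 40.1055 kg


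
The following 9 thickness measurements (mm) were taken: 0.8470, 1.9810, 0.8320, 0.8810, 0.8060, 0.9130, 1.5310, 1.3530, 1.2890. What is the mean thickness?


Formula: Average = sum / n
Substituting: Average = 10.4330 / 9
Result: 1.1592 mm


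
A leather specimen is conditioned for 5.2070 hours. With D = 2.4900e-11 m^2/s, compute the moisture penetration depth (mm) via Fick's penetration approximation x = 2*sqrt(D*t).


t = 5.2070 hr * 3600 = 18745.2000 s
D * t = 2.4900e-11 * 18745.2000 = 4.6676e-07
x = 2 * sqrt(D*t) = 2 * sqrt(4.6676e-07) = 0.00136639 m = 1.3664 mm


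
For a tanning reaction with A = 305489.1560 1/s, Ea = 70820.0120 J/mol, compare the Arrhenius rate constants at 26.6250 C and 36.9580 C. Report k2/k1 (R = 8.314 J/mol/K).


T1 = 26.6250 + 273.15 = 299.7750 K; T2 = 36.9580 + 273.15 = 310.1080 K
k1 = A * exp(-Ea/(R*T1)) = 305489.1560 * exp(-70820.0120/(8.314*299.7750)) = 1.3946e-07 1/s
k2 = A * exp(-Ea/(R*T2)) = 305489.1560 * exp(-70820.0120/(8.314*310.1080)) = 3.5944e-07 1/s
k2/k1 = 3.5944e-07 / 1.3946e-07 = 2.5775


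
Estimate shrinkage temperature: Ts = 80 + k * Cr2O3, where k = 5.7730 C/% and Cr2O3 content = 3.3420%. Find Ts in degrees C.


Formula: Ts = 80 + k * Cr2O3
Substituting: Ts = 80 + 5.7730 * 3.3420
Result: 99.2934 C


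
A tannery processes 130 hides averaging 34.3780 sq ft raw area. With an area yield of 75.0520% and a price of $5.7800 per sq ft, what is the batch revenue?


Raw_total = N * avg_area = 130 * 34.3780 = 4469.1400 sq ft
Finished = Raw_total * yield / 100 = 4469.1400 * 75.0520 / 100 = 3354.1790 sq ft
Value = Finished * price = 3354.1790 * 5.7800 = 19387.1543 $


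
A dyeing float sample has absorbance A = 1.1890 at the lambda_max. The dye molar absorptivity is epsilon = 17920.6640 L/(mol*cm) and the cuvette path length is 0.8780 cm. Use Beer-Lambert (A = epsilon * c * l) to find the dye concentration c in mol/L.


Formula: c = A / (epsilon * l)
Substituting: c = 1.1890 / (17920.6640 * 0.8780)
Result: 7.5567e-05 mol/L


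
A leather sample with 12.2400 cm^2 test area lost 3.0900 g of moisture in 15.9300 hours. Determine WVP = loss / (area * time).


Formula: WVP = loss / (area * time)
Substituting: WVP = 3.0900 / (12.2400 * 15.9300)
Result: 0.0158475 g/(cm^2*hr)


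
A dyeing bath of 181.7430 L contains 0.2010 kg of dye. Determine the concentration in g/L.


Formula: Conc = dye_mass(kg) / volume(L) * 1000
Substituting: Conc = 0.2010 / 181.7430 * 1000
Result: 1.1060 g/L


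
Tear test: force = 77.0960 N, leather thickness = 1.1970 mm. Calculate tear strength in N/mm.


Formula: Tear strength = force / thickness
Substituting: Tear strength = 77.0960 / 1.1970
Result: 64.4077 N/mm


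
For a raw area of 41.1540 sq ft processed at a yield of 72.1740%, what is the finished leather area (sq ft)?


Formula: finished = raw * yield / 100
Substituting: finished = 41.1540 * 72.1740 / 100
Result: 29.7025 sq ft


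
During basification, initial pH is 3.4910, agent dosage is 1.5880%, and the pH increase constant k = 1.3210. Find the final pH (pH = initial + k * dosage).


Formula: pH_final = pH_initial + k * base_pct
Substituting: pH_final = 3.4910 + 1.3210 * 1.5880
Result: 5.5887


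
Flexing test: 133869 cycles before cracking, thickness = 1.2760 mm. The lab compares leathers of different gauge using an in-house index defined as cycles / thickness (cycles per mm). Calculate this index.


Formula: Index = cycles / thickness
Substituting: Index = 133869 / 1.2760
Result: 104913.0094 cycles/mm


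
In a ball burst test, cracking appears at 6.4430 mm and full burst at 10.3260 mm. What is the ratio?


Formula: Ratio = crack / burst
Substituting: Ratio = 6.4430 / 10.3260
Result: 0.6240


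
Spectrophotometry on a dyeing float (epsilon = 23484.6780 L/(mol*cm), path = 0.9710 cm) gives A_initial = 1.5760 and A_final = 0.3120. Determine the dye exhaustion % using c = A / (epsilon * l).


c_initial = A_i / (epsilon * l) = 1.5760 / (23484.6780 * 0.9710) = 6.9112e-05 mol/L
c_final = A_f / (epsilon * l) = 0.3120 / (23484.6780 * 0.9710) = 1.3682e-05 mol/L
Exhaustion = (c_initial - c_final) / c_initial * 100 = (6.9112e-05 - 1.3682e-05) / 6.9112e-05 * 100 = 80.2030 %


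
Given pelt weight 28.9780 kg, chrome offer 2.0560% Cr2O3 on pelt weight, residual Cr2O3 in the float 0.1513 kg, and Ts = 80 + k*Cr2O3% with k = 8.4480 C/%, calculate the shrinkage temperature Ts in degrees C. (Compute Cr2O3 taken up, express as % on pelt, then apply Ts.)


Offered = pelt * offer_pct / 100 = 28.9780 * 2.0560 / 100 = 0.5958 kg
Uptake = offered - residual = 0.5958 - 0.1513 = 0.4445 kg
Cr2O3% on pelt = uptake / pelt * 100 = 0.4445 / 28.9780 * 100 = 1.5339 %
Ts = 80 + k * Cr2O3% = 80 + 8.4480 * 1.5339 = 92.9582 C


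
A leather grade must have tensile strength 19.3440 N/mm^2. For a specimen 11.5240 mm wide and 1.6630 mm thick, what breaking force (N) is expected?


Formula: F = TS * w * t
Substituting: F = 19.3440 * 11.5240 * 1.6630
Result: 370.7164 N


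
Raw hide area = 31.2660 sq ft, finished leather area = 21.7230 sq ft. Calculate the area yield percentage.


Formula: Yield = finished / raw * 100
Substituting: Yield = 21.7230 / 31.2660 * 100
Result: 69.4780 %


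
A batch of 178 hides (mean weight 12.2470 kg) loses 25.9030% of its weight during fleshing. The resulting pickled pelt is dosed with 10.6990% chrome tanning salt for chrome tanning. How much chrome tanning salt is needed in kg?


Total_raw = N * avg_wt = 178 * 12.2470 = 2179.9660 kg
Substrate = Total_raw * (1 - loss/100) = 2179.9660 * (1 - 25.9030/100) = 1615.2894 kg
Chrome = Substrate * pct / 100 = 1615.2894 * 10.6990 / 100 = 172.8198 kg


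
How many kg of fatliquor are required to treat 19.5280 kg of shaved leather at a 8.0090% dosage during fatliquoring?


Formula: Fat = substrate * pct / 100
Substituting: Fat = 19.5280 * 8.0090 / 100
Result: 1.5640 kg


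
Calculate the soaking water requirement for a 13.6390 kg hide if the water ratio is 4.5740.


Formula: Water = hide_weight * ratio
Substituting: Water = 13.6390 * 4.5740
Result: 62.3848 kg


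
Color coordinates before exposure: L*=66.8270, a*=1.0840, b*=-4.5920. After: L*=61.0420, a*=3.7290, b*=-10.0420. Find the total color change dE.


dL = -5.7850, da = 2.6450, db = -5.4500
dE = sqrt((-5.7850)^2 + 2.6450^2 + (-5.4500)^2) = 8.3764


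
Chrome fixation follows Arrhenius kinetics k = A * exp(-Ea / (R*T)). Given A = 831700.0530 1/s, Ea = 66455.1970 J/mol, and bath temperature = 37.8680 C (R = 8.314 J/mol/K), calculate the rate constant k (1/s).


T_K = T_C + 273.15 = 37.8680 + 273.15 = 311.0180 K
exponent = -Ea / (R * T_K) = -66455.1970 / (8.314 * 311.0180) = -25.7000
k = A * exp(exponent) = 831700.0530 * exp(-25.7000) = 5.7358e-06 1/s


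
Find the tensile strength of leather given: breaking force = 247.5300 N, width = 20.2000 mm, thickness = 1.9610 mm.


Formula: TS = force / (width * thickness)
Substituting: TS = 247.5300 / (20.2000 * 1.9610)
Result: 6.2488 N/mm^2


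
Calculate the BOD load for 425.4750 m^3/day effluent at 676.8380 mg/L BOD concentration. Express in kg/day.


Formula: BOD_load = volume * conc / 1000
Substituting: BOD_load = 425.4750 * 676.8380 / 1000
Result: 287.9776 kg/day


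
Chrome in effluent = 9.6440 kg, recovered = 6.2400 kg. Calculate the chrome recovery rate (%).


Formula: Recovery = recovered / input * 100
Substituting: Recovery = 6.2400 / 9.6440 * 100
Result: 64.7034 %


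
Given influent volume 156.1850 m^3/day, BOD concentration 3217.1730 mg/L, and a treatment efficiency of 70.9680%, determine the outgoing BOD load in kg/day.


Load_in = volume * conc / 1000 = 156.1850 * 3217.1730 / 1000 = 502.4742 kg/day
Removed = Load_in * eff / 100 = 502.4742 * 70.9680 / 100 = 356.5959 kg/day
Load_out = Load_in - Removed = 502.4742 - 356.5959 = 145.8783 kg/day


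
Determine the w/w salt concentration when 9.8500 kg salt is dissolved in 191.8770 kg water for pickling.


Formula: Conc = salt / (water + salt) * 100
Substituting: Conc = 9.8500 / (191.8770 + 9.8500) * 100
Result: 4.8828 %


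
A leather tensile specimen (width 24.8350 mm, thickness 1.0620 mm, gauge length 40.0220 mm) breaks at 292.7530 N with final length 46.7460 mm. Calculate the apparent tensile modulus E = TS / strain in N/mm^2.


TS = F / (w * t) = 292.7530 / (24.8350 * 1.0620) = 11.0997 N/mm^2
strain = (Lf - L0) / L0 = (46.7460 - 40.0220) / 40.0220 = 0.1680
E = TS / strain = 11.0997 / 0.1680 = 66.0669 N/mm^2


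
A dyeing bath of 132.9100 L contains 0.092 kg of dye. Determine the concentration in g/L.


Formula: Conc = dye_mass(kg) / volume(L) * 1000
Substituting: Conc = 0.092 / 132.9100 * 1000
Result: 0.6922 g/L


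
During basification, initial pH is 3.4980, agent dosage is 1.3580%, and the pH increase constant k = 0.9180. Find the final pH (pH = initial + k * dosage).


Formula: pH_final = pH_initial + k * base_pct
Substituting: pH_final = 3.4980 + 0.9180 * 1.3580
Result: 4.7446


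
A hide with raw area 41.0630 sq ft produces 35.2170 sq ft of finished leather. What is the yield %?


Formula: Yield = finished / raw * 100
Substituting: Yield = 35.2170 / 41.0630 * 100
Result: 85.7633 %


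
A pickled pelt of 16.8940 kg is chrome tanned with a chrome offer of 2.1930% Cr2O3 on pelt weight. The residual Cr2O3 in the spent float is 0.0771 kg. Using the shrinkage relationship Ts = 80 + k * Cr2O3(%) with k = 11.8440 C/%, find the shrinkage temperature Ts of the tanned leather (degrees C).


Offered = pelt * offer_pct / 100 = 16.8940 * 2.1930 / 100 = 0.3705 kg
Uptake = offered - residual = 0.3705 - 0.0771 = 0.2934 kg
Cr2O3% on pelt = uptake / pelt * 100 = 0.2934 / 16.8940 * 100 = 1.7366 %
Ts = 80 + k * Cr2O3% = 80 + 11.8440 * 1.7366 = 100.5686 C


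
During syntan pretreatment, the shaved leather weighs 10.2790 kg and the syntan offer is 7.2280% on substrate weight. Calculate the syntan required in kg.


Formula: Syntan = substrate * pct / 100
Substituting: Syntan = 10.2790 * 7.2280 / 100
Result: 0.7430 kg


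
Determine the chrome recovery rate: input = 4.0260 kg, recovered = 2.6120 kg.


Formula: Recovery = recovered / input * 100
Substituting: Recovery = 2.6120 / 4.0260 * 100
Result: 64.8783 %


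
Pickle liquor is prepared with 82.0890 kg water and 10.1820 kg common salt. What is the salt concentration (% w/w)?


Formula: Conc = salt / (water + salt) * 100
Substituting: Conc = 10.1820 / (82.0890 + 10.1820) * 100
Result: 11.0349 %


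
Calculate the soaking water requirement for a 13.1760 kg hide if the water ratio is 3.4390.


Formula: Water = hide_weight * ratio
Substituting: Water = 13.1760 * 3.4390
Result: 45.3123 kg


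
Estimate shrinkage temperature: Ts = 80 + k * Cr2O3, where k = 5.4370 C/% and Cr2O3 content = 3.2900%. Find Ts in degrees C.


Formula: Ts = 80 + k * Cr2O3
Substituting: Ts = 80 + 5.4370 * 3.2900
Result: 97.8877 C


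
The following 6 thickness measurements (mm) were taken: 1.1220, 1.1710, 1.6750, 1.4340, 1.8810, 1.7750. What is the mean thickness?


Formula: Average = sum / n
Substituting: Average = 9.0580 / 6
Result: 1.5097 mm


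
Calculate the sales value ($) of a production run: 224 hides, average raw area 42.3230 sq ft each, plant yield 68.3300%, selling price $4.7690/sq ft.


Raw_total = N * avg_area = 224 * 42.3230 = 9480.3520 sq ft
Finished = Raw_total * yield / 100 = 9480.3520 * 68.3300 / 100 = 6477.9245 sq ft
Value = Finished * price = 6477.9245 * 4.7690 = 30893.2220 $


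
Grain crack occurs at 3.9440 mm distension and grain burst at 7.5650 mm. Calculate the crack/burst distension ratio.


Formula: Ratio = crack / burst
Substituting: Ratio = 3.9440 / 7.5650
Result: 0.5213


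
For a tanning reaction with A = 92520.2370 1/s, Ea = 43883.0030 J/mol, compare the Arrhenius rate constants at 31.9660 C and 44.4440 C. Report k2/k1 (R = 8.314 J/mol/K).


T1 = 31.9660 + 273.15 = 305.1160 K; T2 = 44.4440 + 273.15 = 317.5940 K
k1 = A * exp(-Ea/(R*T1)) = 92520.2370 * exp(-43883.0030/(8.314*305.1160)) = 0.00284034 1/s
k2 = A * exp(-Ea/(R*T2)) = 92520.2370 * exp(-43883.0030/(8.314*317.5940)) = 0.0056046 1/s
k2/k1 = 0.0056046 / 0.00284034 = 1.9732


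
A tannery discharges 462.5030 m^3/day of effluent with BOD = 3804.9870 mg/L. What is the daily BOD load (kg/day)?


Formula: BOD_load = volume * conc / 1000
Substituting: BOD_load = 462.5030 * 3804.9870 / 1000
Result: 1759.8179 kg/day


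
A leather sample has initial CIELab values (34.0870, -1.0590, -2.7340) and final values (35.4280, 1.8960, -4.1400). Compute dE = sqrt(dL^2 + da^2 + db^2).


dL = 1.3410, da = 2.9550, db = -1.4060
dE = sqrt(1.3410^2 + 2.9550^2 + (-1.4060)^2) = 3.5365


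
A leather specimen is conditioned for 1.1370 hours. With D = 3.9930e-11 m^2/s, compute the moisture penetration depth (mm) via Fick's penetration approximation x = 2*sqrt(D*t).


t = 1.1370 hr * 3600 = 4093.2000 s
D * t = 3.9930e-11 * 4093.2000 = 1.6344e-07
x = 2 * sqrt(D*t) = 2 * sqrt(1.6344e-07) = 8.0856e-04 m = 0.8086 mm


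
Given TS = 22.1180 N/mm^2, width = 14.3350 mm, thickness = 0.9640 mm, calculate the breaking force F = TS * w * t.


Formula: F = TS * w * t
Substituting: F = 22.1180 * 14.3350 * 0.9640
Result: 305.6473 N


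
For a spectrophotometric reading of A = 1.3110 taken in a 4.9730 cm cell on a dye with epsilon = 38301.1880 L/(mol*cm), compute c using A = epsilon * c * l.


Formula: c = A / (epsilon * l)
Substituting: c = 1.3110 / (38301.1880 * 4.9730)
Result: 6.8829e-06 mol/L


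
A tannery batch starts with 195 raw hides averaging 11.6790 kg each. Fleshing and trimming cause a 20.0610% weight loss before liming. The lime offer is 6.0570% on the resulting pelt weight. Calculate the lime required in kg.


Total_raw = N * avg_wt = 195 * 11.6790 = 2277.4050 kg
Substrate = Total_raw * (1 - loss/100) = 2277.4050 * (1 - 20.0610/100) = 1820.5348 kg
Lime = Substrate * pct / 100 = 1820.5348 * 6.0570 / 100 = 110.2698 kg


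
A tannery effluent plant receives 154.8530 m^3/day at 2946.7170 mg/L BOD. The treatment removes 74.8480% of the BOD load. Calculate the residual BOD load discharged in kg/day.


Load_in = volume * conc / 1000 = 154.8530 * 2946.7170 / 1000 = 456.3080 kg/day
Removed = Load_in * eff / 100 = 456.3080 * 74.8480 / 100 = 341.5374 kg/day
Load_out = Load_in - Removed = 456.3080 - 341.5374 = 114.7706 kg/day


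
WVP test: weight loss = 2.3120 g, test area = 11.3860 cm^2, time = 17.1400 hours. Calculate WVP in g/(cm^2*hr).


Formula: WVP = loss / (area * time)
Substituting: WVP = 2.3120 / (11.3860 * 17.1400)
Result: 0.0118469 g/(cm^2*hr)


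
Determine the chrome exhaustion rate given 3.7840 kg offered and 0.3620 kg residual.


Formula: Uptake = (offered - residual) / offered * 100
Substituting: Uptake = (3.7840 - 0.3620) / 3.7840 * 100
Result: 90.4334 %


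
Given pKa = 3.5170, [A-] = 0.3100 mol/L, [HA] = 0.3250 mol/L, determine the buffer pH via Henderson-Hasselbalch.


ratio = [A-] / [HA] = 0.3100 / 0.3250 = 0.9538
log10(ratio) = -0.0205217
pH = pKa + log10(ratio) = 3.5170 - 0.0205217 = 3.4965


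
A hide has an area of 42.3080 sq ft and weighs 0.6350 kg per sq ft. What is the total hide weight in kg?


Formula: Weight = area * weight_per_sqft
Substituting: Weight = 42.3080 * 0.6350
Result: 26.8656 kg


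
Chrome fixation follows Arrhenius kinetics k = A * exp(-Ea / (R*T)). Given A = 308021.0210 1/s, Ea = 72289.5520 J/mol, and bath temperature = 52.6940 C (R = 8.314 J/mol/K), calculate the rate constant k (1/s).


T_K = T_C + 273.15 = 52.6940 + 273.15 = 325.8440 K
exponent = -Ea / (R * T_K) = -72289.5520 / (8.314 * 325.8440) = -26.6843
k = A * exp(exponent) = 308021.0210 * exp(-26.6843) = 7.9385e-07 1/s


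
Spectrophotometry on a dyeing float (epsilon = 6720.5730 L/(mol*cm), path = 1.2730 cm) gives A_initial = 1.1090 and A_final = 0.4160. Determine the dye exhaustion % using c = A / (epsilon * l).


c_initial = A_i / (epsilon * l) = 1.1090 / (6720.5730 * 1.2730) = 1.2963e-04 mol/L
c_final = A_f / (epsilon * l) = 0.4160 / (6720.5730 * 1.2730) = 4.8625e-05 mol/L
Exhaustion = (c_initial - c_final) / c_initial * 100 = (1.2963e-04 - 4.8625e-05) / 1.2963e-04 * 100 = 62.4887 %


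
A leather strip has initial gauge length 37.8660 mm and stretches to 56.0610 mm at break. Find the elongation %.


Formula: Elongation = (Lf - L0) / L0 * 100
Substituting: Elongation = (56.0610 - 37.8660) / 37.8660 * 100
Result: 48.0510 %


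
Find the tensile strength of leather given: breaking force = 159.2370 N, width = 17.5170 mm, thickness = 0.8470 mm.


Formula: TS = force / (width * thickness)
Substituting: TS = 159.2370 / (17.5170 * 0.8470)
Result: 10.7325 N/mm^2


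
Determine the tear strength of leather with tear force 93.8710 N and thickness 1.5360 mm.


Formula: Tear strength = force / thickness
Substituting: Tear strength = 93.8710 / 1.5360
Result: 61.1139 N/mm


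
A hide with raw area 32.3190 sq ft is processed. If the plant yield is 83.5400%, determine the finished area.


Formula: finished = raw * yield / 100
Substituting: finished = 32.3190 * 83.5400 / 100
Result: 26.9993 sq ft


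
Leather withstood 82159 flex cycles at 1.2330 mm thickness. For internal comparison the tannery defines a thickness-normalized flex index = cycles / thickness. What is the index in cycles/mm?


Formula: Index = cycles / thickness
Substituting: Index = 82159 / 1.2330
Result: 66633.4144 cycles/mm


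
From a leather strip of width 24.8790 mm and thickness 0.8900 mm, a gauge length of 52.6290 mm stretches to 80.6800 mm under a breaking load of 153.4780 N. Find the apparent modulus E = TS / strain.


TS = F / (w * t) = 153.4780 / (24.8790 * 0.8900) = 6.9314 N/mm^2
strain = (Lf - L0) / L0 = (80.6800 - 52.6290) / 52.6290 = 0.5330
E = TS / strain = 6.9314 / 0.5330 = 13.0047 N/mm^2


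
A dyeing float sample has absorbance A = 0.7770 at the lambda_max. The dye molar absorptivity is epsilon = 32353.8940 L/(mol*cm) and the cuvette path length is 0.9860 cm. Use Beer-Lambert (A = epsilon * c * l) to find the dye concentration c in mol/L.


Formula: c = A / (epsilon * l)
Substituting: c = 0.7770 / (32353.8940 * 0.9860)
Result: 2.4357e-05 mol/L


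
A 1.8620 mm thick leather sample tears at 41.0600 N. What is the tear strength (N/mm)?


Formula: Tear strength = force / thickness
Substituting: Tear strength = 41.0600 / 1.8620
Result: 22.0516 N/mm


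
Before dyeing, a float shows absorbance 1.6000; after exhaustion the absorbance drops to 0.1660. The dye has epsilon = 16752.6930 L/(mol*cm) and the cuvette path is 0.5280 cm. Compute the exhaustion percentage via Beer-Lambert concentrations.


c_initial = A_i / (epsilon * l) = 1.6000 / (16752.6930 * 0.5280) = 1.8088e-04 mol/L
c_final = A_f / (epsilon * l) = 0.1660 / (16752.6930 * 0.5280) = 1.8767e-05 mol/L
Exhaustion = (c_initial - c_final) / c_initial * 100 = (1.8088e-04 - 1.8767e-05) / 1.8088e-04 * 100 = 89.6250 %


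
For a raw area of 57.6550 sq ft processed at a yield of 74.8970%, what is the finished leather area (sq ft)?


Formula: finished = raw * yield / 100
Substituting: finished = 57.6550 * 74.8970 / 100
Result: 43.1819 sq ft


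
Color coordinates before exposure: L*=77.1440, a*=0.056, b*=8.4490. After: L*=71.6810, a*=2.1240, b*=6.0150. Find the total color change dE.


dL = -5.4630, da = 2.0680, db = -2.4340
dE = sqrt((-5.4630)^2 + 2.0680^2 + (-2.4340)^2) = 6.3281


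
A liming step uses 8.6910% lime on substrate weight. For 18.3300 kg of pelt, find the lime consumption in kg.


Formula: Lime = substrate * pct / 100
Substituting: Lime = 18.3300 * 8.6910 / 100
Result: 1.5931 kg


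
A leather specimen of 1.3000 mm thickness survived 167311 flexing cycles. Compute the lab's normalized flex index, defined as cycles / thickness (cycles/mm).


Formula: Index = cycles / thickness
Substituting: Index = 167311 / 1.3000
Result: 128700.7692 cycles/mm


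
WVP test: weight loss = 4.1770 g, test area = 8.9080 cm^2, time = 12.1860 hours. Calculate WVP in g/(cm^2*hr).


Formula: WVP = loss / (area * time)
Substituting: WVP = 4.1770 / (8.9080 * 12.1860)
Result: 0.0384789 g/(cm^2*hr)


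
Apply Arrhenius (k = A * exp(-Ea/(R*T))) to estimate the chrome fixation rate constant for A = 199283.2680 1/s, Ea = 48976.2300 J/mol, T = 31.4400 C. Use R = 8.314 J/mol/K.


T_K = T_C + 273.15 = 31.4400 + 273.15 = 304.5900 K
exponent = -Ea / (R * T_K) = -48976.2300 / (8.314 * 304.5900) = -19.3401
k = A * exp(exponent) = 199283.2680 * exp(-19.3401) = 7.9461e-04 1/s


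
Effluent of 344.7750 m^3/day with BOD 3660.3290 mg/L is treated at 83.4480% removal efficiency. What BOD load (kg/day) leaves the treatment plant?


Load_in = volume * conc / 1000 = 344.7750 * 3660.3290 / 1000 = 1261.9899 kg/day
Removed = Load_in * eff / 100 = 1261.9899 * 83.4480 / 100 = 1053.1054 kg/day
Load_out = Load_in - Removed = 1261.9899 - 1053.1054 = 208.8846 kg/day


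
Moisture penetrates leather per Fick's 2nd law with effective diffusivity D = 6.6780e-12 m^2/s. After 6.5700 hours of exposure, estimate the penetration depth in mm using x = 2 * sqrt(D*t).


t = 6.5700 hr * 3600 = 23652.0000 s
D * t = 6.6780e-12 * 23652.0000 = 1.5795e-07
x = 2 * sqrt(D*t) = 2 * sqrt(1.5795e-07) = 7.9485e-04 m = 0.7949 mm


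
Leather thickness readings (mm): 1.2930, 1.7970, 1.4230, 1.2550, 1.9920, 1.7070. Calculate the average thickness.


Formula: Average = sum / n
Substituting: Average = 9.4670 / 6
Result: 1.5778 mm


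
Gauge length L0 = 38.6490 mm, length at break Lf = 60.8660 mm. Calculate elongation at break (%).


Formula: Elongation = (Lf - L0) / L0 * 100
Substituting: Elongation = (60.8660 - 38.6490) / 38.6490 * 100
Result: 57.4840 %


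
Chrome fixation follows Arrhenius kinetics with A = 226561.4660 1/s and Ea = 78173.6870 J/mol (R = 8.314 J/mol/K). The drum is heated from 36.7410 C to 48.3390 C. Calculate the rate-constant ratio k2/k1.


T1 = 36.7410 + 273.15 = 309.8910 K; T2 = 48.3390 + 273.15 = 321.4890 K
k1 = A * exp(-Ea/(R*T1)) = 226561.4660 * exp(-78173.6870/(8.314*309.8910)) = 1.5063e-08 1/s
k2 = A * exp(-Ea/(R*T2)) = 226561.4660 * exp(-78173.6870/(8.314*321.4890)) = 4.5007e-08 1/s
k2/k1 = 4.5007e-08 / 1.5063e-08 = 2.9880


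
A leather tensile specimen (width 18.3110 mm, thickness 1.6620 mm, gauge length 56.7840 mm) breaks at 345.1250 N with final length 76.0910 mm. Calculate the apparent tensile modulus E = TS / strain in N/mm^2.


TS = F / (w * t) = 345.1250 / (18.3110 * 1.6620) = 11.3405 N/mm^2
strain = (Lf - L0) / L0 = (76.0910 - 56.7840) / 56.7840 = 0.3400
E = TS / strain = 11.3405 / 0.3400 = 33.3537 N/mm^2


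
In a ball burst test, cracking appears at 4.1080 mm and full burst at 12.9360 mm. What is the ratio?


Formula: Ratio = crack / burst
Substituting: Ratio = 4.1080 / 12.9360
Result: 0.3176


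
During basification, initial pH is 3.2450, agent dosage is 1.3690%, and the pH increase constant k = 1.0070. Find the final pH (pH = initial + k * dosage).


Formula: pH_final = pH_initial + k * base_pct
Substituting: pH_final = 3.2450 + 1.0070 * 1.3690
Result: 4.6236


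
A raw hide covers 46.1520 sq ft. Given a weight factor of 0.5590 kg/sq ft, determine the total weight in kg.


Formula: Weight = area * weight_per_sqft
Substituting: Weight = 46.1520 * 0.5590
Result: 25.7990 kg


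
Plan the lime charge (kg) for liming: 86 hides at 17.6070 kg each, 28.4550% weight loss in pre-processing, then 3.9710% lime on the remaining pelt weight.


Total_raw = N * avg_wt = 86 * 17.6070 = 1514.2020 kg
Substrate = Total_raw * (1 - loss/100) = 1514.2020 * (1 - 28.4550/100) = 1083.3358 kg
Lime = Substrate * pct / 100 = 1083.3358 * 3.9710 / 100 = 43.0193 kg


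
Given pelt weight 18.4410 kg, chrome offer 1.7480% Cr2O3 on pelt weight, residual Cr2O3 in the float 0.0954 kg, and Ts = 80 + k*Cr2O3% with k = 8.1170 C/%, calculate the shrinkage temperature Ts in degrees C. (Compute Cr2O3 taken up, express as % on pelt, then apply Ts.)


Offered = pelt * offer_pct / 100 = 18.4410 * 1.7480 / 100 = 0.3223 kg
Uptake = offered - residual = 0.3223 - 0.0954 = 0.2269 kg
Cr2O3% on pelt = uptake / pelt * 100 = 0.2269 / 18.4410 * 100 = 1.2307 %
Ts = 80 + k * Cr2O3% = 80 + 8.1170 * 1.2307 = 89.9894 C


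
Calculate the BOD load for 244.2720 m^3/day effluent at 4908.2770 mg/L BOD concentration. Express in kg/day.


Formula: BOD_load = volume * conc / 1000
Substituting: BOD_load = 244.2720 * 4908.2770 / 1000
Result: 1198.9546 kg/day


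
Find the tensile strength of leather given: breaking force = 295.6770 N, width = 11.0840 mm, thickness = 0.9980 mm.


Formula: TS = force / (width * thickness)
Substituting: TS = 295.6770 / (11.0840 * 0.9980)
Result: 26.7295 N/mm^2


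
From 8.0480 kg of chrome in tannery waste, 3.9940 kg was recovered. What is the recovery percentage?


Formula: Recovery = recovered / input * 100
Substituting: Recovery = 3.9940 / 8.0480 * 100
Result: 49.6272 %


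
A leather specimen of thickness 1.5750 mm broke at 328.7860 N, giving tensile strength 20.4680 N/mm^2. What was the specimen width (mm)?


Formula: w = F / (TS * t)
Substituting: w = 328.7860 / (20.4680 * 1.5750)
Result: 10.1990 mm


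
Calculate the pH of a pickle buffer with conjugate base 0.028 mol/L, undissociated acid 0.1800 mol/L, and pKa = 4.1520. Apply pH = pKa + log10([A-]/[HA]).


ratio = [A-] / [HA] = 0.028 / 0.1800 = 0.1556
log10(ratio) = -0.8081
pH = pKa + log10(ratio) = 4.1520 - 0.8081 = 3.3439


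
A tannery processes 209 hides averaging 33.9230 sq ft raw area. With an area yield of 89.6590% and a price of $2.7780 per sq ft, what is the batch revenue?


Raw_total = N * avg_area = 209 * 33.9230 = 7089.9070 sq ft
Finished = Raw_total * yield / 100 = 7089.9070 * 89.6590 / 100 = 6356.7397 sq ft
Value = Finished * price = 6356.7397 * 2.7780 = 17659.0229 $


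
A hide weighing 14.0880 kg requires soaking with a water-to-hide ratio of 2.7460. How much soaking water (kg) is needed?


Formula: Water = hide_weight * ratio
Substituting: Water = 14.0880 * 2.7460
Result: 38.6856 kg


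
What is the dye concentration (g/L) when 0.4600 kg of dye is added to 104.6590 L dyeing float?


Formula: Conc = dye_mass(kg) / volume(L) * 1000
Substituting: Conc = 0.4600 / 104.6590 * 1000
Result: 4.3952 g/L


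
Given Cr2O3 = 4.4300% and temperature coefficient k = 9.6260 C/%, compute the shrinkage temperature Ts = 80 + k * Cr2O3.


Formula: Ts = 80 + k * Cr2O3
Substituting: Ts = 80 + 9.6260 * 4.4300
Result: 122.6432 C


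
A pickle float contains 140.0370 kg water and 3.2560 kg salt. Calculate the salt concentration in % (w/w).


Formula: Conc = salt / (water + salt) * 100
Substituting: Conc = 3.2560 / (140.0370 + 3.2560) * 100
Result: 2.2723 %


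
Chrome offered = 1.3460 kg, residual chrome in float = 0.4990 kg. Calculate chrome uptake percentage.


Formula: Uptake = (offered - residual) / offered * 100
Substituting: Uptake = (1.3460 - 0.4990) / 1.3460 * 100
Result: 62.9272 %


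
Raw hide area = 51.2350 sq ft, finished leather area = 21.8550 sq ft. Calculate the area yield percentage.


Formula: Yield = finished / raw * 100
Substituting: Yield = 21.8550 / 51.2350 * 100
Result: 42.6564 %


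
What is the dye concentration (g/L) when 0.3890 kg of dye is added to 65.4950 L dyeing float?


Formula: Conc = dye_mass(kg) / volume(L) * 1000
Substituting: Conc = 0.3890 / 65.4950 * 1000
Result: 5.9394 g/L


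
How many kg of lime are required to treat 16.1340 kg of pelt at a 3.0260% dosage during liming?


Formula: Lime = substrate * pct / 100
Substituting: Lime = 16.1340 * 3.0260 / 100
Result: 0.4882 kg


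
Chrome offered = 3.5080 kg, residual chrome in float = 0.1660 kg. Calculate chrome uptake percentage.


Formula: Uptake = (offered - residual) / offered * 100
Substituting: Uptake = (3.5080 - 0.1660) / 3.5080 * 100
Result: 95.2680 %
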